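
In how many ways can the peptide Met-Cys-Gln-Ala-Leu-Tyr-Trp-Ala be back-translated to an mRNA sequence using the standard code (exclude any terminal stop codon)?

768

Met: 1 codon.
Cys: 2 codons.
Gln: 2 codons.
Ala: 4 codons.
Leu: 6 codons.
Tyr: 2 codons.
Trp: 1 codon.
Ala: 4 codons.
1 × 2 × 2 × 4 × 6 × 2 × 1 × 4 = 768.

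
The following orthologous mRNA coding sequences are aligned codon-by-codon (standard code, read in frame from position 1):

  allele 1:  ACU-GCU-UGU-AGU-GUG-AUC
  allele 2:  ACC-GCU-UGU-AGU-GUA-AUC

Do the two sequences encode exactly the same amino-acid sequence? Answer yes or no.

Codon 1: ACU Thr / ACC Thr — synonymous.
Codon 2: GCU Ala / GCU Ala — identical.
Codon 3: UGU Cys / UGU Cys — identical.
Codon 4: AGU Ser / AGU Ser — identical.
Codon 5: GUG Val / GUA Val — synonymous.
Codon 6: AUC Ile / AUC Ile — identical.
Nonsynonymous differences: 0 → same protein.

yes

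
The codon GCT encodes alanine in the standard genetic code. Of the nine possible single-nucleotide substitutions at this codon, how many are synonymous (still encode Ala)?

3

Position 1: none → 0 synonymous.
Position 2: none → 0 synonymous.
Position 3: GCC, GCA, GCG → 3 synonymous.
Total: 0 + 0 + 3 = 3.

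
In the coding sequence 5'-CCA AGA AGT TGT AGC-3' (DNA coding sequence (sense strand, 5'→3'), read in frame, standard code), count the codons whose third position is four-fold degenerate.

1

Codon 1 CCA (Pro): third position 4-fold.
Codon 2 AGA (Arg): third position 2-fold.
Codon 3 AGT (Ser): third position 2-fold.
Codon 4 TGT (Cys): third position 2-fold.
Codon 5 AGC (Ser): third position 2-fold.
Four-fold degenerate third positions: 1.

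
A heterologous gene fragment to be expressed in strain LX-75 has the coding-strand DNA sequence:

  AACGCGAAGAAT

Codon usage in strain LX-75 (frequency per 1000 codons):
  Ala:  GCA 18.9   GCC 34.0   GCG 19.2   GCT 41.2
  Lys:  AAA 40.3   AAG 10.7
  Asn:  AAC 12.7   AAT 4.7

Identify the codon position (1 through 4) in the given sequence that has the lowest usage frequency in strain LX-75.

Codon 1 AAC (Asn): 12.7 per 1000.
Codon 2 GCG (Ala): 19.2 per 1000.
Codon 3 AAG (Lys): 10.7 per 1000.
Codon 4 AAT (Asn): 4.7 per 1000.
Lowest frequency is 4.7 at codon 4.

4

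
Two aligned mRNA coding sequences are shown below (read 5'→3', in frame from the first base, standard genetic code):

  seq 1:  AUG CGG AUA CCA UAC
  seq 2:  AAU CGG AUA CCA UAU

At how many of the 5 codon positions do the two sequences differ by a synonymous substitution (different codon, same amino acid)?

Codon 1: AUG Met / AAU Asn — nonsynonymous.
Codon 2: CGG Arg / CGG Arg — identical.
Codon 3: AUA Ile / AUA Ile — identical.
Codon 4: CCA Pro / CCA Pro — identical.
Codon 5: UAC Tyr / UAU Tyr — synonymous.
Synonymous differences: 1.

1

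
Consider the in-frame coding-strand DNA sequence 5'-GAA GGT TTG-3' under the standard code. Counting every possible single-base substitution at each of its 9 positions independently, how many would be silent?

Codon 1 (GAA, Glu): 1 synonymous substitution.
Codon 2 (GGT, Gly): 3 synonymous substitutions.
Codon 3 (TTG, Leu): 2 synonymous substitutions.
Total: 1 + 3 + 2 = 6.

6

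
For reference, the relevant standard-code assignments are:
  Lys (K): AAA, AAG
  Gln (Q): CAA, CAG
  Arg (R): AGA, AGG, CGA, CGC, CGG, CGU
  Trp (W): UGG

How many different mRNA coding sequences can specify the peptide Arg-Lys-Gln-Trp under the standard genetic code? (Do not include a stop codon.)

Arg: 6 codons.
Lys: 2 codons.
Gln: 2 codons.
Trp: 1 codon.
6 × 2 × 2 × 1 = 24.

24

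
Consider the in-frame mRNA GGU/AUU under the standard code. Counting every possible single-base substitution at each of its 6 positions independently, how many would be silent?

5

Codon 1 (GGU, Gly): 3 synonymous substitutions.
Codon 2 (AUU, Ile): 2 synonymous substitutions.
Total: 3 + 2 = 5.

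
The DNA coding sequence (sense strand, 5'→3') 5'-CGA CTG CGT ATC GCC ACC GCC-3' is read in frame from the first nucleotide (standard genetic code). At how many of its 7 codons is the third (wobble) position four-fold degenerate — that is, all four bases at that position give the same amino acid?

Codon 1 CGA (Arg): third position 4-fold.
Codon 2 CTG (Leu): third position 4-fold.
Codon 3 CGT (Arg): third position 4-fold.
Codon 4 ATC (Ile): third position 3-fold.
Codon 5 GCC (Ala): third position 4-fold.
Codon 6 ACC (Thr): third position 4-fold.
Codon 7 GCC (Ala): third position 4-fold.
Four-fold degenerate third positions: 6.

6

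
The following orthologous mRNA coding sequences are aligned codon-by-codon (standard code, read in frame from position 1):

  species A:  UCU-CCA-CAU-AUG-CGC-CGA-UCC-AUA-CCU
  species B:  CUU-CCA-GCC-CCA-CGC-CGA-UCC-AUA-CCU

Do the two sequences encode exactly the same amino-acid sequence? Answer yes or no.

no

Codon 1: UCU Ser / CUU Leu — nonsynonymous.
Codon 2: CCA Pro / CCA Pro — identical.
Codon 3: CAU His / GCC Ala — nonsynonymous.
Codon 4: AUG Met / CCA Pro — nonsynonymous.
Codon 5: CGC Arg / CGC Arg — identical.
Codon 6: CGA Arg / CGA Arg — identical.
Codon 7: UCC Ser / UCC Ser — identical.
Codon 8: AUA Ile / AUA Ile — identical.
Codon 9: CCU Pro / CCU Pro — identical.
Nonsynonymous differences: 3 → different protein.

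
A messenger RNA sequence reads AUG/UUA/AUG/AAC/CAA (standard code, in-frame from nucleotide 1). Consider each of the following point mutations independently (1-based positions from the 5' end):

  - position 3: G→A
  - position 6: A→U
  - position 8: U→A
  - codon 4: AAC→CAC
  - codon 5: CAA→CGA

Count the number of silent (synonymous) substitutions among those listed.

Codon 1: AUG (Met) → AUA (Ile) — missense.
Codon 2: UUA (Leu) → UUU (Phe) — missense.
Codon 3: AUG (Met) → AAG (Lys) — missense.
Codon 4: AAC (Asn) → CAC (His) — missense.
Codon 5: CAA (Gln) → CGA (Arg) — missense.
Synonymous: 0 of 5.

0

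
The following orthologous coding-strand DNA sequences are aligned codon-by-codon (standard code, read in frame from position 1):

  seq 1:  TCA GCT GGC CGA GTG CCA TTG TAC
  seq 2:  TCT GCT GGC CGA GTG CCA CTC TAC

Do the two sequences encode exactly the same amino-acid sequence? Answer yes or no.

yes

Codon 1: TCA Ser / TCT Ser — synonymous.
Codon 2: GCT Ala / GCT Ala — identical.
Codon 3: GGC Gly / GGC Gly — identical.
Codon 4: CGA Arg / CGA Arg — identical.
Codon 5: GTG Val / GTG Val — identical.
Codon 6: CCA Pro / CCA Pro — identical.
Codon 7: TTG Leu / CTC Leu — synonymous.
Codon 8: TAC Tyr / TAC Tyr — identical.
Nonsynonymous differences: 0 → same protein.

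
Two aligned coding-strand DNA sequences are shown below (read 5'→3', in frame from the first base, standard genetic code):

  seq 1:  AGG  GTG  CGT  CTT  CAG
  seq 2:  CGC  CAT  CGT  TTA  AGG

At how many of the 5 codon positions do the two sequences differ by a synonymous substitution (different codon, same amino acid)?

Codon 1: AGG Arg / CGC Arg — synonymous.
Codon 2: GTG Val / CAT His — nonsynonymous.
Codon 3: CGT Arg / CGT Arg — identical.
Codon 4: CTT Leu / TTA Leu — synonymous.
Codon 5: CAG Gln / AGG Arg — nonsynonymous.
Synonymous differences: 2.

2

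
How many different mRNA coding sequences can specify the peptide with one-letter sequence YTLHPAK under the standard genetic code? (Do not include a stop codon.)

3072

Tyr: 2 codons.
Thr: 4 codons.
Leu: 6 codons.
His: 2 codons.
Pro: 4 codons.
Ala: 4 codons.
Lys: 2 codons.
2 × 4 × 6 × 2 × 4 × 4 × 2 = 3072.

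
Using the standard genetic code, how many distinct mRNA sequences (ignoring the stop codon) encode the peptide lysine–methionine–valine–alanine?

Lys: 2 codons.
Met: 1 codon.
Val: 4 codons.
Ala: 4 codons.
2 × 1 × 4 × 4 = 32.

32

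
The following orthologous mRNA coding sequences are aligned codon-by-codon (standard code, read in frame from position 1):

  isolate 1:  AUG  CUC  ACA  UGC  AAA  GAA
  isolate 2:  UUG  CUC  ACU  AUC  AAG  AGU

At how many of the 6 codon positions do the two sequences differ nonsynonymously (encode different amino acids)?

3

Codon 1: AUG Met / UUG Leu — nonsynonymous.
Codon 2: CUC Leu / CUC Leu — identical.
Codon 3: ACA Thr / ACU Thr — synonymous.
Codon 4: UGC Cys / AUC Ile — nonsynonymous.
Codon 5: AAA Lys / AAG Lys — synonymous.
Codon 6: GAA Glu / AGU Ser — nonsynonymous.
Nonsynonymous differences: 3.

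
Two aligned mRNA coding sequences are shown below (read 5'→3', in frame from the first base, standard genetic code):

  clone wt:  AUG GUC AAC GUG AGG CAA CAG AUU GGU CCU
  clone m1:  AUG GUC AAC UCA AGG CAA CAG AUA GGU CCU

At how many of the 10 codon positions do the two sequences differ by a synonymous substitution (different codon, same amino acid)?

Codon 1: AUG Met / AUG Met — identical.
Codon 2: GUC Val / GUC Val — identical.
Codon 3: AAC Asn / AAC Asn — identical.
Codon 4: GUG Val / UCA Ser — nonsynonymous.
Codon 5: AGG Arg / AGG Arg — identical.
Codon 6: CAA Gln / CAA Gln — identical.
Codon 7: CAG Gln / CAG Gln — identical.
Codon 8: AUU Ile / AUA Ile — synonymous.
Codon 9: GGU Gly / GGU Gly — identical.
Codon 10: CCU Pro / CCU Pro — identical.
Synonymous differences: 1.

1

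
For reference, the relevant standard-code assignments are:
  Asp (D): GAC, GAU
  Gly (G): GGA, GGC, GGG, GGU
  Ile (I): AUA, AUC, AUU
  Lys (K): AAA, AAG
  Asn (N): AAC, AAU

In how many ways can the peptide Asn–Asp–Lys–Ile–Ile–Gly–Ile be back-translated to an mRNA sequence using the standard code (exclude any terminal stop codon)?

Asn: 2 codons.
Asp: 2 codons.
Lys: 2 codons.
Ile: 3 codons.
Ile: 3 codons.
Gly: 4 codons.
Ile: 3 codons.
2 × 2 × 2 × 3 × 3 × 4 × 3 = 864.

864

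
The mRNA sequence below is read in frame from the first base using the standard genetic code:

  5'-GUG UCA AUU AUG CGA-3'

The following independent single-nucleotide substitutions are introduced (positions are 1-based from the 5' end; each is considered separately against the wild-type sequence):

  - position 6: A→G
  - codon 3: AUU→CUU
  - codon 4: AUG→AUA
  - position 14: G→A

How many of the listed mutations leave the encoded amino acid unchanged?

1

Codon 2: UCA (Ser) → UCG (Ser) — synonymous.
Codon 3: AUU (Ile) → CUU (Leu) — missense.
Codon 4: AUG (Met) → AUA (Ile) — missense.
Codon 5: CGA (Arg) → CAA (Gln) — missense.
Synonymous: 1 of 4.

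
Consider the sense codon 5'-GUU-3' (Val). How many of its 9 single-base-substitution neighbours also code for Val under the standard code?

Position 1: none → 0 synonymous.
Position 2: none → 0 synonymous.
Position 3: GUC, GUA, GUG → 3 synonymous.
Total: 0 + 0 + 3 = 3.

3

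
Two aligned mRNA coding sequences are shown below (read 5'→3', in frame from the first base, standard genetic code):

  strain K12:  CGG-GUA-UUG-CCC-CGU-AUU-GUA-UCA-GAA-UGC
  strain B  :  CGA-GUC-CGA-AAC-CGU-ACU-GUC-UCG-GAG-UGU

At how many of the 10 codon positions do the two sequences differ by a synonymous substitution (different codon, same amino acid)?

Codon 1: CGG Arg / CGA Arg — synonymous.
Codon 2: GUA Val / GUC Val — synonymous.
Codon 3: UUG Leu / CGA Arg — nonsynonymous.
Codon 4: CCC Pro / AAC Asn — nonsynonymous.
Codon 5: CGU Arg / CGU Arg — identical.
Codon 6: AUU Ile / ACU Thr — nonsynonymous.
Codon 7: GUA Val / GUC Val — synonymous.
Codon 8: UCA Ser / UCG Ser — synonymous.
Codon 9: GAA Glu / GAG Glu — synonymous.
Codon 10: UGC Cys / UGU Cys — synonymous.
Synonymous differences: 6.

6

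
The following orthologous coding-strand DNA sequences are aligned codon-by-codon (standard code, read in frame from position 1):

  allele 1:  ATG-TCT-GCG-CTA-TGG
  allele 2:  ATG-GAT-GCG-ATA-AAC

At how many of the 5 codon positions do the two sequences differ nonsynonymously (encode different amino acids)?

Codon 1: ATG Met / ATG Met — identical.
Codon 2: TCT Ser / GAT Asp — nonsynonymous.
Codon 3: GCG Ala / GCG Ala — identical.
Codon 4: CTA Leu / ATA Ile — nonsynonymous.
Codon 5: TGG Trp / AAC Asn — nonsynonymous.
Nonsynonymous differences: 3.

3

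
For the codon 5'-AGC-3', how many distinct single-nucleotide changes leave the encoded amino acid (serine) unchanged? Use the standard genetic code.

1

Position 1: none → 0 synonymous.
Position 2: none → 0 synonymous.
Position 3: AGU → 1 synonymous.
Total: 0 + 0 + 1 = 1.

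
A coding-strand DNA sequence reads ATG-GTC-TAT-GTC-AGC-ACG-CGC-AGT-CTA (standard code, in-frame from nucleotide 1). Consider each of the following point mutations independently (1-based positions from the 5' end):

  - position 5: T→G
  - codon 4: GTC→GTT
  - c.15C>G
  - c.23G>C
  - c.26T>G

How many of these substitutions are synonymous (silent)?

1

Codon 2: GTC (Val) → GGC (Gly) — missense.
Codon 4: GTC (Val) → GTT (Val) — synonymous.
Codon 5: AGC (Ser) → AGG (Arg) — missense.
Codon 8: AGT (Ser) → ACT (Thr) — missense.
Codon 9: CTA (Leu) → CGA (Arg) — missense.
Synonymous: 1 of 5.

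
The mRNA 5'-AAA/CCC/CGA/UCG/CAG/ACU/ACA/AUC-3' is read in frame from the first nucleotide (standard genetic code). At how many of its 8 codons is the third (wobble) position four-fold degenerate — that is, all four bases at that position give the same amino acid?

5

Codon 1 AAA (Lys): third position 2-fold.
Codon 2 CCC (Pro): third position 4-fold.
Codon 3 CGA (Arg): third position 4-fold.
Codon 4 UCG (Ser): third position 4-fold.
Codon 5 CAG (Gln): third position 2-fold.
Codon 6 ACU (Thr): third position 4-fold.
Codon 7 ACA (Thr): third position 4-fold.
Codon 8 AUC (Ile): third position 3-fold.
Four-fold degenerate third positions: 5.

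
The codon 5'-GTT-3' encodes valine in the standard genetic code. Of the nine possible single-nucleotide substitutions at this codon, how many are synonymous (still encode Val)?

3

Position 1: none → 0 synonymous.
Position 2: none → 0 synonymous.
Position 3: GTC, GTA, GTG → 3 synonymous.
Total: 0 + 0 + 3 = 3.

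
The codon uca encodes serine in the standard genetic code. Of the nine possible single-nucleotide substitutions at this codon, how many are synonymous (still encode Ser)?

3

Position 1: none → 0 synonymous.
Position 2: none → 0 synonymous.
Position 3: UCU, UCC, UCG → 3 synonymous.
Total: 0 + 0 + 3 = 3.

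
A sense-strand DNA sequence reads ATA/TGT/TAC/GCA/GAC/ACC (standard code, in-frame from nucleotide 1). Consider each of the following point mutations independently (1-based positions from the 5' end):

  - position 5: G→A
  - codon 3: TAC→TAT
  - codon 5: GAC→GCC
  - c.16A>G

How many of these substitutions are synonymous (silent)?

1

Codon 2: TGT (Cys) → TAT (Tyr) — missense.
Codon 3: TAC (Tyr) → TAT (Tyr) — synonymous.
Codon 5: GAC (Asp) → GCC (Ala) — missense.
Codon 6: ACC (Thr) → GCC (Ala) — missense.
Synonymous: 1 of 4.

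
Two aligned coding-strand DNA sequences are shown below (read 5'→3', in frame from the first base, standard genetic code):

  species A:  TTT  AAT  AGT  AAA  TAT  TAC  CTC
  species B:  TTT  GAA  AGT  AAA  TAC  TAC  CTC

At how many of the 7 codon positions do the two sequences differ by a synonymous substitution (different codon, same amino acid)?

1

Codon 1: TTT Phe / TTT Phe — identical.
Codon 2: AAT Asn / GAA Glu — nonsynonymous.
Codon 3: AGT Ser / AGT Ser — identical.
Codon 4: AAA Lys / AAA Lys — identical.
Codon 5: TAT Tyr / TAC Tyr — synonymous.
Codon 6: TAC Tyr / TAC Tyr — identical.
Codon 7: CTC Leu / CTC Leu — identical.
Synonymous differences: 1.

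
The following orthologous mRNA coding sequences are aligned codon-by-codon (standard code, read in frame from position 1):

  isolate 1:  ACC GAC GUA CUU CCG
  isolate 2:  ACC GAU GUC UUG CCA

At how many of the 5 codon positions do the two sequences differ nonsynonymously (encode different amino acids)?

Codon 1: ACC Thr / ACC Thr — identical.
Codon 2: GAC Asp / GAU Asp — synonymous.
Codon 3: GUA Val / GUC Val — synonymous.
Codon 4: CUU Leu / UUG Leu — synonymous.
Codon 5: CCG Pro / CCA Pro — synonymous.
Nonsynonymous differences: 0.

0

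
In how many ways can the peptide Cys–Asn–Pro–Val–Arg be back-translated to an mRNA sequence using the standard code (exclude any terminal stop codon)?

384

Cys: 2 codons.
Asn: 2 codons.
Pro: 4 codons.
Val: 4 codons.
Arg: 6 codons.
2 × 2 × 4 × 4 × 6 = 384.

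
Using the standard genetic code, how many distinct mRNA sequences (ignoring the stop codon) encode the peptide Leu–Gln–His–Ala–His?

192

Leu: 6 codons.
Gln: 2 codons.
His: 2 codons.
Ala: 4 codons.
His: 2 codons.
6 × 2 × 2 × 4 × 2 = 192.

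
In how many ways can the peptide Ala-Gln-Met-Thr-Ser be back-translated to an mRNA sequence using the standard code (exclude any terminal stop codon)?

192

Ala: 4 codons.
Gln: 2 codons.
Met: 1 codon.
Thr: 4 codons.
Ser: 6 codons.
4 × 2 × 1 × 4 × 6 = 192.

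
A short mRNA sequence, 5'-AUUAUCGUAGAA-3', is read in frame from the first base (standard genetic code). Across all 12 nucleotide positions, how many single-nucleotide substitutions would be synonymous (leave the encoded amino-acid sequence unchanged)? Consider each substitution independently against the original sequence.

8

Codon 1 (AUU, Ile): 2 synonymous substitutions.
Codon 2 (AUC, Ile): 2 synonymous substitutions.
Codon 3 (GUA, Val): 3 synonymous substitutions.
Codon 4 (GAA, Glu): 1 synonymous substitution.
Total: 2 + 2 + 3 + 1 = 8.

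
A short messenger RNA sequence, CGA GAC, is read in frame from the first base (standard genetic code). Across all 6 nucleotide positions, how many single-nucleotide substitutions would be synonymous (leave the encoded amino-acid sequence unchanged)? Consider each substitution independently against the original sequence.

Codon 1 (CGA, Arg): 4 synonymous substitutions.
Codon 2 (GAC, Asp): 1 synonymous substitution.
Total: 4 + 1 = 5.

5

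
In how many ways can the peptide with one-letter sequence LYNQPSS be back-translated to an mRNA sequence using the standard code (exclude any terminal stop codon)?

6912

Leu: 6 codons.
Tyr: 2 codons.
Asn: 2 codons.
Gln: 2 codons.
Pro: 4 codons.
Ser: 6 codons.
Ser: 6 codons.
6 × 2 × 2 × 2 × 4 × 6 × 6 = 6912.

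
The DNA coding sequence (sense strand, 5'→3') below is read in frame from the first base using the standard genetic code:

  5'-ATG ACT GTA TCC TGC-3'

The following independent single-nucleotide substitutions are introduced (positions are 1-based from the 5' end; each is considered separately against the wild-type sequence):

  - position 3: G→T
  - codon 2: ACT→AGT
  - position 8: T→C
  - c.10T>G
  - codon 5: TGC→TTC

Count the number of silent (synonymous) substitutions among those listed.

0

Codon 1: ATG (Met) → ATT (Ile) — missense.
Codon 2: ACT (Thr) → AGT (Ser) — missense.
Codon 3: GTA (Val) → GCA (Ala) — missense.
Codon 4: TCC (Ser) → GCC (Ala) — missense.
Codon 5: TGC (Cys) → TTC (Phe) — missense.
Synonymous: 0 of 5.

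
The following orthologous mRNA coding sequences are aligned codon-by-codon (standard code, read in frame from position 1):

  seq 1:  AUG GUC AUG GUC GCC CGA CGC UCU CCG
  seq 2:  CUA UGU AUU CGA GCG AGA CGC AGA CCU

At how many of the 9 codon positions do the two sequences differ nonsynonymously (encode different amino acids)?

5

Codon 1: AUG Met / CUA Leu — nonsynonymous.
Codon 2: GUC Val / UGU Cys — nonsynonymous.
Codon 3: AUG Met / AUU Ile — nonsynonymous.
Codon 4: GUC Val / CGA Arg — nonsynonymous.
Codon 5: GCC Ala / GCG Ala — synonymous.
Codon 6: CGA Arg / AGA Arg — synonymous.
Codon 7: CGC Arg / CGC Arg — identical.
Codon 8: UCU Ser / AGA Arg — nonsynonymous.
Codon 9: CCG Pro / CCU Pro — synonymous.
Nonsynonymous differences: 5.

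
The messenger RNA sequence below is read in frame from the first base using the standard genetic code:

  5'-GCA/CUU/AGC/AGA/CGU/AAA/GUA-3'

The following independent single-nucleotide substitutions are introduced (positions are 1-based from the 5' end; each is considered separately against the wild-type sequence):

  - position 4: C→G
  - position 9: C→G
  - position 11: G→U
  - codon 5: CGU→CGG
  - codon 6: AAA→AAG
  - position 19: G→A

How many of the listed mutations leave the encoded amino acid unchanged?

2

Codon 2: CUU (Leu) → GUU (Val) — missense.
Codon 3: AGC (Ser) → AGG (Arg) — missense.
Codon 4: AGA (Arg) → AUA (Ile) — missense.
Codon 5: CGU (Arg) → CGG (Arg) — synonymous.
Codon 6: AAA (Lys) → AAG (Lys) — synonymous.
Codon 7: GUA (Val) → AUA (Ile) — missense.
Synonymous: 2 of 6.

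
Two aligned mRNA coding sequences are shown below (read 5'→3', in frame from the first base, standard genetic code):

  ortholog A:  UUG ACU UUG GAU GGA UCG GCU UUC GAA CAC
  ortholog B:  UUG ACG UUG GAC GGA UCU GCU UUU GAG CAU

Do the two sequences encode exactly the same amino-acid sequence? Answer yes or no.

Codon 1: UUG Leu / UUG Leu — identical.
Codon 2: ACU Thr / ACG Thr — synonymous.
Codon 3: UUG Leu / UUG Leu — identical.
Codon 4: GAU Asp / GAC Asp — synonymous.
Codon 5: GGA Gly / GGA Gly — identical.
Codon 6: UCG Ser / UCU Ser — synonymous.
Codon 7: GCU Ala / GCU Ala — identical.
Codon 8: UUC Phe / UUU Phe — synonymous.
Codon 9: GAA Glu / GAG Glu — synonymous.
Codon 10: CAC His / CAU His — synonymous.
Nonsynonymous differences: 0 → same protein.

yes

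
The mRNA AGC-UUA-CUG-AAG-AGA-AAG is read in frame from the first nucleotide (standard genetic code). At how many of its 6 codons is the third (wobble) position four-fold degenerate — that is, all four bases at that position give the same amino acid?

1

Codon 1 AGC (Ser): third position 2-fold.
Codon 2 UUA (Leu): third position 2-fold.
Codon 3 CUG (Leu): third position 4-fold.
Codon 4 AAG (Lys): third position 2-fold.
Codon 5 AGA (Arg): third position 2-fold.
Codon 6 AAG (Lys): third position 2-fold.
Four-fold degenerate third positions: 1.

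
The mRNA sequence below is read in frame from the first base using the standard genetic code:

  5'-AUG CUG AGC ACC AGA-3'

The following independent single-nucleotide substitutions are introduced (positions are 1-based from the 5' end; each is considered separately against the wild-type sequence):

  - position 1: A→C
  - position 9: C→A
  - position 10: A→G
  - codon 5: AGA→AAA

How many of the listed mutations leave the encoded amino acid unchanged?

0

Codon 1: AUG (Met) → CUG (Leu) — missense.
Codon 3: AGC (Ser) → AGA (Arg) — missense.
Codon 4: ACC (Thr) → GCC (Ala) — missense.
Codon 5: AGA (Arg) → AAA (Lys) — missense.
Synonymous: 0 of 4.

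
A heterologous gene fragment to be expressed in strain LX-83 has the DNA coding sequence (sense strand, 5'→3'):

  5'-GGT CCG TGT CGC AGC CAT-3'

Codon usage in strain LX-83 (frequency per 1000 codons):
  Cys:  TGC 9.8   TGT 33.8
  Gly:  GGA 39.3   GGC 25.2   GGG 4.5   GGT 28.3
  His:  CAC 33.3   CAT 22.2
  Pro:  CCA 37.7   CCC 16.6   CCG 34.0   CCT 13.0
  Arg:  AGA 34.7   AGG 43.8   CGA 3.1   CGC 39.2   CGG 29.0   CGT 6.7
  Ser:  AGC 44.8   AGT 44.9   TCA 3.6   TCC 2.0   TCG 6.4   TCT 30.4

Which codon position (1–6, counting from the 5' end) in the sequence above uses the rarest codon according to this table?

6

Codon 1 GGT (Gly): 28.3 per 1000.
Codon 2 CCG (Pro): 34.0 per 1000.
Codon 3 TGT (Cys): 33.8 per 1000.
Codon 4 CGC (Arg): 39.2 per 1000.
Codon 5 AGC (Ser): 44.8 per 1000.
Codon 6 CAT (His): 22.2 per 1000.
Lowest frequency is 22.2 at codon 6.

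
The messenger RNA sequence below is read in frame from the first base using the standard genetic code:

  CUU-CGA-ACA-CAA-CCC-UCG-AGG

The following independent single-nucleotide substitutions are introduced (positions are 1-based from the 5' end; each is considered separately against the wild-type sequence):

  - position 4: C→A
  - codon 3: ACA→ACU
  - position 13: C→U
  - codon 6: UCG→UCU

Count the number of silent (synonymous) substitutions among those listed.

3

Codon 2: CGA (Arg) → AGA (Arg) — synonymous.
Codon 3: ACA (Thr) → ACU (Thr) — synonymous.
Codon 5: CCC (Pro) → UCC (Ser) — missense.
Codon 6: UCG (Ser) → UCU (Ser) — synonymous.
Synonymous: 3 of 4.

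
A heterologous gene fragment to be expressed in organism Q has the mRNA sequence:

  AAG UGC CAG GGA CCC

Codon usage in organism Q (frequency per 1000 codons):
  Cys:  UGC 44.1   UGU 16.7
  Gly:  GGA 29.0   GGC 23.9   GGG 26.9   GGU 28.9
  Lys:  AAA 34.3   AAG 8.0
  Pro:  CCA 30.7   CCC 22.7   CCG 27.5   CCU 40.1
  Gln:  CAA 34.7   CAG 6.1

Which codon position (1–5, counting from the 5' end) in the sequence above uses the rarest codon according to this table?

Codon 1 AAG (Lys): 8.0 per 1000.
Codon 2 UGC (Cys): 44.1 per 1000.
Codon 3 CAG (Gln): 6.1 per 1000.
Codon 4 GGA (Gly): 29.0 per 1000.
Codon 5 CCC (Pro): 22.7 per 1000.
Lowest frequency is 6.1 at codon 3.

3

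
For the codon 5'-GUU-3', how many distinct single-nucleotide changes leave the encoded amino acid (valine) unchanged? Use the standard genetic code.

3

Position 1: none → 0 synonymous.
Position 2: none → 0 synonymous.
Position 3: GUC, GUA, GUG → 3 synonymous.
Total: 0 + 0 + 3 = 3.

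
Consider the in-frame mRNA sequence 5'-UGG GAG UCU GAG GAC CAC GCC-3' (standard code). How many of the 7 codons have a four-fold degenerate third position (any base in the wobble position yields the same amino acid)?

Codon 1 UGG (Trp): third position 1-fold.
Codon 2 GAG (Glu): third position 2-fold.
Codon 3 UCU (Ser): third position 4-fold.
Codon 4 GAG (Glu): third position 2-fold.
Codon 5 GAC (Asp): third position 2-fold.
Codon 6 CAC (His): third position 2-fold.
Codon 7 GCC (Ala): third position 4-fold.
Four-fold degenerate third positions: 2.

2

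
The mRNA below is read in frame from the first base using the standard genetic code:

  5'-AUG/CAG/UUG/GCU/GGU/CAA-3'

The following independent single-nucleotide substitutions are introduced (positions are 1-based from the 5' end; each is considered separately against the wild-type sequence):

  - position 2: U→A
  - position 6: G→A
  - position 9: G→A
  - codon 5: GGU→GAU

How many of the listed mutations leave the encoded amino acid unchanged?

2

Codon 1: AUG (Met) → AAG (Lys) — missense.
Codon 2: CAG (Gln) → CAA (Gln) — synonymous.
Codon 3: UUG (Leu) → UUA (Leu) — synonymous.
Codon 5: GGU (Gly) → GAU (Asp) — missense.
Synonymous: 2 of 4.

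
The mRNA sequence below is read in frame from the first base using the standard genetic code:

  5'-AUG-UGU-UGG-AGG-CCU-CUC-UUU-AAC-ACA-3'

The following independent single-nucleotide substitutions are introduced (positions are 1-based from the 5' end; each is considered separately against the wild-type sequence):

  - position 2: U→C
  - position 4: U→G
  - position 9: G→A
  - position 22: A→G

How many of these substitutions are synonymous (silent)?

0

Codon 1: AUG (Met) → ACG (Thr) — missense.
Codon 2: UGU (Cys) → GGU (Gly) — missense.
Codon 3: UGG (Trp) → UGA (Stop) — nonsense.
Codon 8: AAC (Asn) → GAC (Asp) — missense.
Synonymous: 0 of 4.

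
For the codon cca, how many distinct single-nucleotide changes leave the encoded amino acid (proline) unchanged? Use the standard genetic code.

Position 1: none → 0 synonymous.
Position 2: none → 0 synonymous.
Position 3: CCT, CCC, CCG → 3 synonymous.
Total: 0 + 0 + 3 = 3.

3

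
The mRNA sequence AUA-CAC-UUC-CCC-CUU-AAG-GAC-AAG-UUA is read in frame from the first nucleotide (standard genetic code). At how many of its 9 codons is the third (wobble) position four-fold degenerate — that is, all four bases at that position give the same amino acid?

Codon 1 AUA (Ile): third position 3-fold.
Codon 2 CAC (His): third position 2-fold.
Codon 3 UUC (Phe): third position 2-fold.
Codon 4 CCC (Pro): third position 4-fold.
Codon 5 CUU (Leu): third position 4-fold.
Codon 6 AAG (Lys): third position 2-fold.
Codon 7 GAC (Asp): third position 2-fold.
Codon 8 AAG (Lys): third position 2-fold.
Codon 9 UUA (Leu): third position 2-fold.
Four-fold degenerate third positions: 2.

2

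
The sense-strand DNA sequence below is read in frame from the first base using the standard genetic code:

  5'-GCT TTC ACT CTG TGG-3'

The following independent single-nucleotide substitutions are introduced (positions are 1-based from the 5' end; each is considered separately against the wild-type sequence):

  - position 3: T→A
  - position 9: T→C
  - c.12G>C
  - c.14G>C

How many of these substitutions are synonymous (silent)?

Codon 1: GCT (Ala) → GCA (Ala) — synonymous.
Codon 3: ACT (Thr) → ACC (Thr) — synonymous.
Codon 4: CTG (Leu) → CTC (Leu) — synonymous.
Codon 5: TGG (Trp) → TCG (Ser) — missense.
Synonymous: 3 of 4.

3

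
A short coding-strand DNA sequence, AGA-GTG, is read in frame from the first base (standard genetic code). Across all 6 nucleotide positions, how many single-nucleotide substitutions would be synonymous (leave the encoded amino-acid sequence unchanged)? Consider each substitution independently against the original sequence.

5

Codon 1 (AGA, Arg): 2 synonymous substitutions.
Codon 2 (GTG, Val): 3 synonymous substitutions.
Total: 2 + 3 = 5.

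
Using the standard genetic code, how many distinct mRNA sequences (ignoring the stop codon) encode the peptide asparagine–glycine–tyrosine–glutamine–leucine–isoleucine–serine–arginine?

20736

Asn: 2 codons.
Gly: 4 codons.
Tyr: 2 codons.
Gln: 2 codons.
Leu: 6 codons.
Ile: 3 codons.
Ser: 6 codons.
Arg: 6 codons.
2 × 4 × 2 × 2 × 6 × 3 × 6 × 6 = 20736.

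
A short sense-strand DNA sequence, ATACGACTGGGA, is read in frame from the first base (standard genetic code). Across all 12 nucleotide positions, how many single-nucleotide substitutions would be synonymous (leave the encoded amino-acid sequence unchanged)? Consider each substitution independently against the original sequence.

Codon 1 (ATA, Ile): 2 synonymous substitutions.
Codon 2 (CGA, Arg): 4 synonymous substitutions.
Codon 3 (CTG, Leu): 4 synonymous substitutions.
Codon 4 (GGA, Gly): 3 synonymous substitutions.
Total: 2 + 4 + 4 + 3 = 13.

13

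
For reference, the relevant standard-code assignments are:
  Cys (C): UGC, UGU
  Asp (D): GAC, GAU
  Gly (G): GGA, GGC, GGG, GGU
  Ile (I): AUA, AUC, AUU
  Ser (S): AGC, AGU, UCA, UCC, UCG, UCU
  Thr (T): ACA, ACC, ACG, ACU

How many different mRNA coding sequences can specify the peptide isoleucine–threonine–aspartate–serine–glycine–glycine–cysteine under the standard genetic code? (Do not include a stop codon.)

4608

Ile: 3 codons.
Thr: 4 codons.
Asp: 2 codons.
Ser: 6 codons.
Gly: 4 codons.
Gly: 4 codons.
Cys: 2 codons.
3 × 4 × 2 × 6 × 4 × 4 × 2 = 4608.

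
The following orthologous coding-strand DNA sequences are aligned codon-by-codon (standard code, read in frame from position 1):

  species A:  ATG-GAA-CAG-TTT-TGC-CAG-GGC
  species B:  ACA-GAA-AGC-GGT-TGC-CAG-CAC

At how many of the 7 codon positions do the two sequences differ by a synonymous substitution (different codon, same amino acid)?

Codon 1: ATG Met / ACA Thr — nonsynonymous.
Codon 2: GAA Glu / GAA Glu — identical.
Codon 3: CAG Gln / AGC Ser — nonsynonymous.
Codon 4: TTT Phe / GGT Gly — nonsynonymous.
Codon 5: TGC Cys / TGC Cys — identical.
Codon 6: CAG Gln / CAG Gln — identical.
Codon 7: GGC Gly / CAC His — nonsynonymous.
Synonymous differences: 0.

0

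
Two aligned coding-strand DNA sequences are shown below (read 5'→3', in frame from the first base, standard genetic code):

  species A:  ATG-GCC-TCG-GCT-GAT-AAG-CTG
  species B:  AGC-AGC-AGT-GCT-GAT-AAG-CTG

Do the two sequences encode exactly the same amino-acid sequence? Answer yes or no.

Codon 1: ATG Met / AGC Ser — nonsynonymous.
Codon 2: GCC Ala / AGC Ser — nonsynonymous.
Codon 3: TCG Ser / AGT Ser — synonymous.
Codon 4: GCT Ala / GCT Ala — identical.
Codon 5: GAT Asp / GAT Asp — identical.
Codon 6: AAG Lys / AAG Lys — identical.
Codon 7: CTG Leu / CTG Leu — identical.
Nonsynonymous differences: 2 → different protein.

no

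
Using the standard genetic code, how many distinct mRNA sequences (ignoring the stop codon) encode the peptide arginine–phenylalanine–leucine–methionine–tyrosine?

Arg: 6 codons.
Phe: 2 codons.
Leu: 6 codons.
Met: 1 codon.
Tyr: 2 codons.
6 × 2 × 6 × 1 × 2 = 144.

144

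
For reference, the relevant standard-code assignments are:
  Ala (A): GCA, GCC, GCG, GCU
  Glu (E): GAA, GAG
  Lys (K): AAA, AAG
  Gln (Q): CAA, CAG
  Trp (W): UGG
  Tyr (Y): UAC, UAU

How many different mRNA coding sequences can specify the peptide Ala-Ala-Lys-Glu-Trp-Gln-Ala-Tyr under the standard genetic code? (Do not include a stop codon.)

1024

Ala: 4 codons.
Ala: 4 codons.
Lys: 2 codons.
Glu: 2 codons.
Trp: 1 codon.
Gln: 2 codons.
Ala: 4 codons.
Tyr: 2 codons.
4 × 4 × 2 × 2 × 1 × 2 × 4 × 2 = 1024.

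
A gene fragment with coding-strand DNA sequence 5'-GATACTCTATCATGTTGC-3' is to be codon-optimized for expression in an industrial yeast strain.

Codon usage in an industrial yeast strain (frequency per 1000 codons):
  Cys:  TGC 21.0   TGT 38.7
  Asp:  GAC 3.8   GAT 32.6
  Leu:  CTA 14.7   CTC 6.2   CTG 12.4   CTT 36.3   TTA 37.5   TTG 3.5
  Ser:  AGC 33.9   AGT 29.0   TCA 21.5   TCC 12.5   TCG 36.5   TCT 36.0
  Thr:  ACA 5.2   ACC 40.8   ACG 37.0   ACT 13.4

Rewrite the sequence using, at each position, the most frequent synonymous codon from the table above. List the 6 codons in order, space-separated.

GAT ACC TTA TCG TGT TGT

Codon 1 (Asp): best is GAT at 32.6.
Codon 2 (Thr): best is ACC at 40.8.
Codon 3 (Leu): best is TTA at 37.5.
Codon 4 (Ser): best is TCG at 36.5.
Codon 5 (Cys): best is TGT at 38.7.
Codon 6 (Cys): best is TGT at 38.7.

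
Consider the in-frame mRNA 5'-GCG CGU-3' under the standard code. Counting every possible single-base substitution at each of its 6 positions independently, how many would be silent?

6

Codon 1 (GCG, Ala): 3 synonymous substitutions.
Codon 2 (CGU, Arg): 3 synonymous substitutions.
Total: 3 + 3 = 6.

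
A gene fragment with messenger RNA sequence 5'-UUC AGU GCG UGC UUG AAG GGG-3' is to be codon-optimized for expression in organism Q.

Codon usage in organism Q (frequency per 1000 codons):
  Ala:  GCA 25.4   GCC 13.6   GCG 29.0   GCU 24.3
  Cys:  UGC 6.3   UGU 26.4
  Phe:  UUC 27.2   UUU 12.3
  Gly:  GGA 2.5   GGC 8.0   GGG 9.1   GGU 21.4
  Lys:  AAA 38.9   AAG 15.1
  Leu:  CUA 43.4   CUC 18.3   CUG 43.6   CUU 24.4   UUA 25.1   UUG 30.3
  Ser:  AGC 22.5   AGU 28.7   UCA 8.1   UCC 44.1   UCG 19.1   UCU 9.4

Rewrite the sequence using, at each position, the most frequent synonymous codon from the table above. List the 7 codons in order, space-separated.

Codon 1 (Phe): best is UUC at 27.2.
Codon 2 (Ser): best is UCC at 44.1.
Codon 3 (Ala): best is GCG at 29.0.
Codon 4 (Cys): best is UGU at 26.4.
Codon 5 (Leu): best is CUG at 43.6.
Codon 6 (Lys): best is AAA at 38.9.
Codon 7 (Gly): best is GGU at 21.4.

UUC UCC GCG UGU CUG AAA GGU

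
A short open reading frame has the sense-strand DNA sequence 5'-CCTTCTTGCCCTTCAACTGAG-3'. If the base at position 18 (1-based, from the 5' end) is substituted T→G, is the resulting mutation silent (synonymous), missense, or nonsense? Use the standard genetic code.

Position 18 falls in codon 6: ACT → Thr.
After the substitution the codon is ACG → Thr.
Both encode Thr, so the change is synonymous.

silent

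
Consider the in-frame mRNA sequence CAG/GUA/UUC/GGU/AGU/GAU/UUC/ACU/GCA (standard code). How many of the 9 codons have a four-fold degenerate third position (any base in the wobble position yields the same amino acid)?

Codon 1 CAG (Gln): third position 2-fold.
Codon 2 GUA (Val): third position 4-fold.
Codon 3 UUC (Phe): third position 2-fold.
Codon 4 GGU (Gly): third position 4-fold.
Codon 5 AGU (Ser): third position 2-fold.
Codon 6 GAU (Asp): third position 2-fold.
Codon 7 UUC (Phe): third position 2-fold.
Codon 8 ACU (Thr): third position 4-fold.
Codon 9 GCA (Ala): third position 4-fold.
Four-fold degenerate third positions: 4.

4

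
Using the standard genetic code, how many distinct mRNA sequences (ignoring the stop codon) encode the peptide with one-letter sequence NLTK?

96

Asn: 2 codons.
Leu: 6 codons.
Thr: 4 codons.
Lys: 2 codons.
2 × 6 × 4 × 2 = 96.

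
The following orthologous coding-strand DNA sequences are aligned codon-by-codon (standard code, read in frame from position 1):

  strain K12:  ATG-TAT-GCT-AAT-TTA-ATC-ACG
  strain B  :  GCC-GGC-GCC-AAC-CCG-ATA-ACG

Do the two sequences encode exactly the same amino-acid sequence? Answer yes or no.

Codon 1: ATG Met / GCC Ala — nonsynonymous.
Codon 2: TAT Tyr / GGC Gly — nonsynonymous.
Codon 3: GCT Ala / GCC Ala — synonymous.
Codon 4: AAT Asn / AAC Asn — synonymous.
Codon 5: TTA Leu / CCG Pro — nonsynonymous.
Codon 6: ATC Ile / ATA Ile — synonymous.
Codon 7: ACG Thr / ACG Thr — identical.
Nonsynonymous differences: 3 → different protein.

no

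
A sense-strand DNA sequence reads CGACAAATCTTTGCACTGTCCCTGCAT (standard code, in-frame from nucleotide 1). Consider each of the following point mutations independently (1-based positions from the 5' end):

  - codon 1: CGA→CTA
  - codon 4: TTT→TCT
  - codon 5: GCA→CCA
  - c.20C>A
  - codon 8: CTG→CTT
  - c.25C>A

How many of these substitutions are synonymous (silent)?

1

Codon 1: CGA (Arg) → CTA (Leu) — missense.
Codon 4: TTT (Phe) → TCT (Ser) — missense.
Codon 5: GCA (Ala) → CCA (Pro) — missense.
Codon 7: TCC (Ser) → TAC (Tyr) — missense.
Codon 8: CTG (Leu) → CTT (Leu) — synonymous.
Codon 9: CAT (His) → AAT (Asn) — missense.
Synonymous: 1 of 6.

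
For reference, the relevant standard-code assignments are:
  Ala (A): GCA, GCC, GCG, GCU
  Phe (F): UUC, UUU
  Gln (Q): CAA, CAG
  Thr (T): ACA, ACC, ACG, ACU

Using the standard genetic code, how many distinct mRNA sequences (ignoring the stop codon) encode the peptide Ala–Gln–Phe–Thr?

Ala: 4 codons.
Gln: 2 codons.
Phe: 2 codons.
Thr: 4 codons.
4 × 2 × 2 × 4 = 64.

64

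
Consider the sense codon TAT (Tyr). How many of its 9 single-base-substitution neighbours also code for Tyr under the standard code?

Position 1: none → 0 synonymous.
Position 2: none → 0 synonymous.
Position 3: TAC → 1 synonymous.
Total: 0 + 0 + 1 = 1.

1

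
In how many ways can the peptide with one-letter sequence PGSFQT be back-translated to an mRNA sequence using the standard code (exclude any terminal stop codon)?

Pro: 4 codons.
Gly: 4 codons.
Ser: 6 codons.
Phe: 2 codons.
Gln: 2 codons.
Thr: 4 codons.
4 × 4 × 6 × 2 × 2 × 4 = 1536.

1536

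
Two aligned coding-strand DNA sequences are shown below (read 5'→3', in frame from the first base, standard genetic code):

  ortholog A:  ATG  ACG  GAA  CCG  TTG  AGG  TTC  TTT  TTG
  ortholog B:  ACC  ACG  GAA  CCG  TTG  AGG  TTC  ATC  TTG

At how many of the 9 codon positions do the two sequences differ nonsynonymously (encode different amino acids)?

2

Codon 1: ATG Met / ACC Thr — nonsynonymous.
Codon 2: ACG Thr / ACG Thr — identical.
Codon 3: GAA Glu / GAA Glu — identical.
Codon 4: CCG Pro / CCG Pro — identical.
Codon 5: TTG Leu / TTG Leu — identical.
Codon 6: AGG Arg / AGG Arg — identical.
Codon 7: TTC Phe / TTC Phe — identical.
Codon 8: TTT Phe / ATC Ile — nonsynonymous.
Codon 9: TTG Leu / TTG Leu — identical.
Nonsynonymous differences: 2.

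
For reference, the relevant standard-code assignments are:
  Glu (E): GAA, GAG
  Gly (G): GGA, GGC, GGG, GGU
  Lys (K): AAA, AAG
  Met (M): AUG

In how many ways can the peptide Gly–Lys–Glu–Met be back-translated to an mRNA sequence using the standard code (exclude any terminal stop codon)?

Gly: 4 codons.
Lys: 2 codons.
Glu: 2 codons.
Met: 1 codon.
4 × 2 × 2 × 1 = 16.

16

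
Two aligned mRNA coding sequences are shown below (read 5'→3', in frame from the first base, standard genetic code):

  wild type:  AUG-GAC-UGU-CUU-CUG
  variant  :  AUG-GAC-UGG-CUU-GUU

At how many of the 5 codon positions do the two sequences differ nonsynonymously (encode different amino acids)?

2

Codon 1: AUG Met / AUG Met — identical.
Codon 2: GAC Asp / GAC Asp — identical.
Codon 3: UGU Cys / UGG Trp — nonsynonymous.
Codon 4: CUU Leu / CUU Leu — identical.
Codon 5: CUG Leu / GUU Val — nonsynonymous.
Nonsynonymous differences: 2.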